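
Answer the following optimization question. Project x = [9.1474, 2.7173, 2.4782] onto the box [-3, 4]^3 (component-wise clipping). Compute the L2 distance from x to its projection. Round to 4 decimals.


Project each component onto [-3, 4].
clip(9.1474) = 4.0, clip(2.7173) = 2.7173, clip(2.4782) = 2.4782
Projection = [4.0, 2.7173, 2.4782]
Squared diffs: [26.4957, 0.0, 0.0]
Distance = sqrt(26.4957) = 5.1474


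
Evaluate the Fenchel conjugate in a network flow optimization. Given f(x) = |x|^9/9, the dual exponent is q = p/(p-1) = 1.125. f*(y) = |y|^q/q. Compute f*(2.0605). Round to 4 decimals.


The conjugate exponent q satisfies 1/p + 1/q = 1.
p = 9, so q = 9/(9 - 1) = 1.125
|y|^q = 2.0605^1.125 = 2.2554
f*(2.0605) = 2.2554 / 1.125 = 2.0048


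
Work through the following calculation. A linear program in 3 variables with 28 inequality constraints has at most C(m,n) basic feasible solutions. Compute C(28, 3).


Each vertex corresponds to some choice of n active constraints out of m, so the number of vertices is at most C(m, n) = m! / (n!(m-n)!).
m = 28, n = 3
Numerator: 28 * 27 * 26
Denominator: 3! = 6
C(28, 3) = 3276


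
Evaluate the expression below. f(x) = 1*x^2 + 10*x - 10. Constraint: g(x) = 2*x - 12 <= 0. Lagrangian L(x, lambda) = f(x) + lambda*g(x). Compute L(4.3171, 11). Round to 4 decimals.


Step 1: Evaluate f(x).
f(4.3171) = 1*4.3171^2 + 10*4.3171 - 10 = 51.8084
Step 2: Evaluate g(x).
g(4.3171) = 2*4.3171 - 12 = -3.3658
Step 3: Compute Lagrangian.
L = 51.8084 + 11*-3.3658 = 14.7846


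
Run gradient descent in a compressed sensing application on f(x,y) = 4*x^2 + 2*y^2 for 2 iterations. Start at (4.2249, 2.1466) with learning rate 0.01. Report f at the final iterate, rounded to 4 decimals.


Gradient descent on f(x,y) = 4*x^2 + 2*y^2.
Starting point: (4.2249, 2.1466), alpha = 0.01
Step 1: grad_x = 2*4*4.2249 = 33.7992, grad_y = 2*2*2.1466 = 8.5864
  x_1 = 4.2249 - 0.01*33.7992 = 3.8869
  y_1 = 2.1466 - 0.01*8.5864 = 2.0607
Step 2: grad_x = 2*4*3.8869 = 31.0953, grad_y = 2*2*2.0607 = 8.2429
  x_2 = 3.8869 - 0.01*31.0953 = 3.576
  y_2 = 2.0607 - 0.01*8.2429 = 1.9783
f(3.576, 1.9783) = 4*3.576^2 + 2*1.9783^2 = 58.9772


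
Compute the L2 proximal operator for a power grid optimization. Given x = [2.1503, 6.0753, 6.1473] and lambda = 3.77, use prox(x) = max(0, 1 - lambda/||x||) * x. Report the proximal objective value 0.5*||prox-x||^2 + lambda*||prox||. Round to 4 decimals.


Step 1: Compute ||x||.
||x|| = 8.9063
Step 2: Compute scaling factor.
scale = max(0, 1 - 3.77/8.9063) = 0.5767
Step 3: prox(x) = [1.2401, 3.5037, 3.5452]
||prox(x)|| = 5.1363
Step 4: Proximal objective.
0.5*||prox-x||^2 = 7.1065
lambda*||prox|| = 19.3639
Total = 26.4703


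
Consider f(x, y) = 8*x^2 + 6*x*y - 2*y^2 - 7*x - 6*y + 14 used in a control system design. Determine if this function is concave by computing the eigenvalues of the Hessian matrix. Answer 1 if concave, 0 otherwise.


The Hessian of f(x,y) = 8*x^2 + 6*x*y - 2*y^2 - 7*x - 6*y + 14 is:
H = [[16, 6], [6, -4]]
Trace = 16 - 4 = 12
Determinant = 16*-4 - (6)^2 = -100
Discriminant = (12)^2 - 4*-100 = 544.0
Eigenvalues: lambda_1 = -5.6619, lambda_2 = 17.6619
The function is not concave.

0


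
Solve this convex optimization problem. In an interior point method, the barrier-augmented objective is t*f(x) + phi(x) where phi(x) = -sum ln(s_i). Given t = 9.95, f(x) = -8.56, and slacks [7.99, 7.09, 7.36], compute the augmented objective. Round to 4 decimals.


Step 1: Compute log-barrier.
ln values: [2.0782, 1.9587, 1.9961]
phi = -(2.0782 + 1.9587 + 1.9961) = -6.0329
Step 2: Compute augmented objective.
t*f(x) = 9.95*-8.56 = -85.172
Total = -85.172 - 6.0329 = -91.2049


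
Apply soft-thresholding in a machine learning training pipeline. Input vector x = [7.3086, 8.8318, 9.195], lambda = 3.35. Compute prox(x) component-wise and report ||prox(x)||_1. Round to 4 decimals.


Soft-thresholding with lambda = 3.35:
prox(7.3086) = sign(7.3086)*max(|7.3086| - 3.35, 0) = 3.9586
prox(8.8318) = sign(8.8318)*max(|8.8318| - 3.35, 0) = 5.4818
prox(9.195) = sign(9.195)*max(|9.195| - 3.35, 0) = 5.845
prox(x) = [3.9586, 5.4818, 5.845]
||prox(x)||_1 = 3.9586 + 5.4818 + 5.845 = 15.2854


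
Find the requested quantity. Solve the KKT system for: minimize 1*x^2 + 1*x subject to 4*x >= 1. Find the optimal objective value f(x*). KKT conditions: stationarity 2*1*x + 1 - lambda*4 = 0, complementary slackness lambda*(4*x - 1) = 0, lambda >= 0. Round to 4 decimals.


Step 1: Try lambda = 0 (constraint inactive).
x_unc = -1/(2*1) = -0.5
Check: 4*-0.5 = -2.0 < 1 -- violated!
Step 2: Constraint must be active: 4*x = 1
x* = 1/4 = 0.25
lambda = (2*1*0.25 + 1)/4 = 0.375
Step 3: Compute optimal value.
f(x*) = 1*0.25^2 + 1*0.25 = 0.3125


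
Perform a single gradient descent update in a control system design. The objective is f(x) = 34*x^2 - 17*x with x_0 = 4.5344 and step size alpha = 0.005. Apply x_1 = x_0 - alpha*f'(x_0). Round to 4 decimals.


We compute the gradient at x_0 and apply the update.
f'(x) = 68*x - 17
f'(4.5344) = 68*4.5344 - 17 = 291.3392
x_1 = 4.5344 - 0.005*291.3392 = 3.0777


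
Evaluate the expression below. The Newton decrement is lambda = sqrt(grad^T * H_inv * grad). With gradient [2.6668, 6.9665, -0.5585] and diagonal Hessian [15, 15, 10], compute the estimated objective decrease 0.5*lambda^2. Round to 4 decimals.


Step 1: H is diagonal, so H^(-1) * g = [0.1778, 0.4644, -0.0559].
Step 2: g^T H^(-1) g = sum_i g_i^2 / H_ii
  = (2.6668)^2/15 + (6.9665)^2/15 + (-0.5585)^2/10
  = 0.4741 + 3.2355 + 0.0312 = 3.7408
Step 3: Objective decrease = 0.5 * g^T H^(-1) g = 1.8704


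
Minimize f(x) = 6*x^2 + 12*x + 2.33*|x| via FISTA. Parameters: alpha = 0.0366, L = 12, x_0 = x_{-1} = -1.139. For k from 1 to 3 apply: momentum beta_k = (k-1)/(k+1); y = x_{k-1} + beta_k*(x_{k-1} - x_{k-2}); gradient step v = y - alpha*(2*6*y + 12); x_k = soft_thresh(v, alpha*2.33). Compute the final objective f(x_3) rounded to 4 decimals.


FISTA on f(x) = 6*x^2 + 12*x + 2.33*|x|
L = 12, alpha = 0.0366
Iteration 1: beta = 0.0, y = -1.139 + 0.0*(-1.139 + 1.139) = -1.139
  grad(y) = -1.668, v = y - alpha*grad = -1.078
  prox(v) = soft_thresh(-1.078, 0.0853) = -0.9927
Iteration 2: beta = 0.3333, y = -0.9927 + 0.3333*(-0.9927 + 1.139) = -0.9439
  grad(y) = 0.6732, v = y - alpha*grad = -0.9685
  prox(v) = soft_thresh(-0.9685, 0.0853) = -0.8833
Iteration 3: beta = 0.5, y = -0.8833 + 0.5*(-0.8833 + 0.9927) = -0.8286
  grad(y) = 2.0574, v = y - alpha*grad = -0.9039
  prox(v) = soft_thresh(-0.9039, 0.0853) = -0.8186
f(x_3) = 6*(-0.8186)^2 + 12*(-0.8186) + 2.33*|-0.8186| = -3.8952


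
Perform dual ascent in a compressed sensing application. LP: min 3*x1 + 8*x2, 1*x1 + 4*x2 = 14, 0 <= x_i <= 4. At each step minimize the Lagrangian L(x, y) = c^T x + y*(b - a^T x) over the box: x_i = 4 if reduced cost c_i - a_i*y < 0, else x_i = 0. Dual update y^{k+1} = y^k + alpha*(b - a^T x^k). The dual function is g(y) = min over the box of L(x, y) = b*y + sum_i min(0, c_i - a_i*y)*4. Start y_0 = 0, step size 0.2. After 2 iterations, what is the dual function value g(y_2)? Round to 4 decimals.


Dual ascent for LP: min 3*x1 + 8*x2, 1*x1 + 4*x2 = 14, 0 <= x_i <= 4
Step 1: y^k = 0.0, reduced costs: (3.0, 8.0)
  x^k = (0.0, 0.0), subgradient = b - a^T x = 14.0
  y^{k+1} = 0.0 + 0.2*14.0 = 2.8
Step 2: y^k = 2.8, reduced costs: (0.2, -3.2)
  x^k = (0.0, 4.0), subgradient = b - a^T x = -2.0
  y^{k+1} = 2.8 + 0.2*-2.0 = 2.4
Dual objective at y_2 = 2.4: reduced costs (0.6, -1.6), box minimizer x = (0.0, 4.0)
g(y_2) = b*y + (c1 - a1*y)*x1 + (c2 - a2*y)*x2 = 14*2.4 + 0.6*0.0 + (-1.6)*4.0 = 33.6 + 0.0 - 6.4 = 27.2


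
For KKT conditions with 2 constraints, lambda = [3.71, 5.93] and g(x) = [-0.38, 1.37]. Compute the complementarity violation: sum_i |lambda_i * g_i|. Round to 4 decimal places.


KKT complementary slackness check:
lambda_1 * g_1 = 3.71 * -0.38 = -1.4098
lambda_2 * g_2 = 5.93 * 1.37 = 8.1241
Total violation = 1.4098 + 8.1241 = 9.5339


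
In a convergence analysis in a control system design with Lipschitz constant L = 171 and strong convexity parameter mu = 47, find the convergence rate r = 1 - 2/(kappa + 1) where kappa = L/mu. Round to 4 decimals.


Step 1: Compute the condition number.
kappa = L/mu = 171/47 = 3.6383
Step 2: Compute the convergence rate.
r = 1 - 2/(kappa + 1) = 1 - 2*mu/(L + mu) = (L - mu)/(L + mu) = 124/218 = 0.5688


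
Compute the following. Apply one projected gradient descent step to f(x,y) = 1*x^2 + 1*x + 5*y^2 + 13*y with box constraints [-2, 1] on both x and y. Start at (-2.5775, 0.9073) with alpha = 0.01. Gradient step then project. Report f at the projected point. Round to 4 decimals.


Step 1: Compute gradient at (-2.5775, 0.9073).
grad_x = 2*1*-2.5775 + 1 = -4.155
grad_y = 2*5*0.9073 + 13 = 22.073
Step 2: Gradient step.
x_raw = -2.5775 - 0.01*-4.155 = -2.536
y_raw = 0.9073 - 0.01*22.073 = 0.6866
Step 3: Project onto [-2, 1].
x_proj = clip(-2.536) = -2.0
y_proj = clip(0.6866) = 0.6866
Step 4: Evaluate f.
f(-2.0, 0.6866) = 13.2823


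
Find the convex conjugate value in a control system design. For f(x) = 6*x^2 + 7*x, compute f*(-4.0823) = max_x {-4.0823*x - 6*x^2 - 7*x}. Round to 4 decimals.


f*(y) = sup_x {y*x - a*x^2 - b*x} = sup_x {(y-b)*x - a*x^2}
FOC: (y - b) - 2a*x = 0 => x* = (y - b)/(2a)
x* = (-4.0823 - 7)/(2*6) = -0.9235
f*(-4.0823) = (y-b)^2/(4a) = (-4.0823 - 7)^2/(4*6)
= 122.8174/24 = 5.1174


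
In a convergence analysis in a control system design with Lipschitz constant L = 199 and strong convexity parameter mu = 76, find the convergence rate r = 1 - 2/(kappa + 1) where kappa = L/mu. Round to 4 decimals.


Step 1: Compute the condition number.
kappa = L/mu = 199/76 = 2.6184
Step 2: Compute the convergence rate.
r = 1 - 2/(kappa + 1) = 1 - 2*mu/(L + mu) = (L - mu)/(L + mu) = 123/275 = 0.4473


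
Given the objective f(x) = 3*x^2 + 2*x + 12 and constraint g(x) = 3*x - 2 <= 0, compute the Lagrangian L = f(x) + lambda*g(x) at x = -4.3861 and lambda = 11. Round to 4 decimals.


Step 1: Evaluate f(x).
f(-4.3861) = 3*(-4.3861)^2 + 2*(-4.3861) + 12 = 60.9414
Step 2: Evaluate g(x).
g(-4.3861) = 3*-4.3861 - 2 = -15.1583
Step 3: Compute Lagrangian.
L = 60.9414 + 11*-15.1583 = -105.7999


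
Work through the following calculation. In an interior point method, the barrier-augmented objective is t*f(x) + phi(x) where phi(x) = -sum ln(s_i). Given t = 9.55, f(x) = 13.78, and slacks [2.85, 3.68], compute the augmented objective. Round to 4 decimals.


Step 1: Compute log-barrier.
ln values: [1.0473, 1.3029]
phi = -(1.0473 + 1.3029) = -2.3502
Step 2: Compute augmented objective.
t*f(x) = 9.55*13.78 = 131.599
Total = 131.599 - 2.3502 = 129.2488


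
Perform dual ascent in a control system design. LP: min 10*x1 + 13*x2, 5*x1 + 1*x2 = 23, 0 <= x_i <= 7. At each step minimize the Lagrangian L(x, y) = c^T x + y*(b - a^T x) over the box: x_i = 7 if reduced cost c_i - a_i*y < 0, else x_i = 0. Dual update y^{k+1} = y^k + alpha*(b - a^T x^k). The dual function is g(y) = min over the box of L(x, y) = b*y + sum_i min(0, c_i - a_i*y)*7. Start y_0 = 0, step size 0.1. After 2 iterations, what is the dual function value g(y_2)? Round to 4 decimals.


Dual ascent for LP: min 10*x1 + 13*x2, 5*x1 + 1*x2 = 23, 0 <= x_i <= 7
Step 1: y^k = 0.0, reduced costs: (10.0, 13.0)
  x^k = (0.0, 0.0), subgradient = b - a^T x = 23.0
  y^{k+1} = 0.0 + 0.1*23.0 = 2.3
Step 2: y^k = 2.3, reduced costs: (-1.5, 10.7)
  x^k = (7.0, 0.0), subgradient = b - a^T x = -12.0
  y^{k+1} = 2.3 + 0.1*-12.0 = 1.1
Dual objective at y_2 = 1.1: reduced costs (4.5, 11.9), box minimizer x = (0.0, 0.0)
g(y_2) = b*y + (c1 - a1*y)*x1 + (c2 - a2*y)*x2 = 23*1.1 + 4.5*0.0 + 11.9*0.0 = 25.3 + 0.0 + 0.0 = 25.3


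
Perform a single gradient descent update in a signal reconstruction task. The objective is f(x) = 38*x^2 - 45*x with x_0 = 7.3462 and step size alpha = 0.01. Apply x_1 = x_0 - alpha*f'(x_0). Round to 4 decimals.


We compute the gradient at x_0 and apply the update.
f'(x) = 76*x - 45
f'(7.3462) = 76*7.3462 - 45 = 513.3112
x_1 = 7.3462 - 0.01*513.3112 = 2.2131


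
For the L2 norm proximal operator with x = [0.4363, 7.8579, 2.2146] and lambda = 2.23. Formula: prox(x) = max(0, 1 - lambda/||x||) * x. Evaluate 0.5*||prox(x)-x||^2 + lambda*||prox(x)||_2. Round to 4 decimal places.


Step 1: Compute ||x||.
||x|| = 8.1757
Step 2: Compute scaling factor.
scale = max(0, 1 - 2.23/8.1757) = 0.7272
Step 3: prox(x) = [0.3173, 5.7146, 1.6105]
||prox(x)|| = 5.9457
Step 4: Proximal objective.
0.5*||prox-x||^2 = 2.4865
lambda*||prox|| = 13.2589
Total = 15.7453


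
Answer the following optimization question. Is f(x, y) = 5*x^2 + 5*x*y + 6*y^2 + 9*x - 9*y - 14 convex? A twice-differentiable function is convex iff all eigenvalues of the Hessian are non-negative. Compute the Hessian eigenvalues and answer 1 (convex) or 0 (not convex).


The Hessian of f(x,y) = 5*x^2 + 5*x*y + 6*y^2 + 9*x - 9*y - 14 is:
H = [[10, 5], [5, 12]]
Trace = 10 + 12 = 22
Determinant = 10*12 - (5)^2 = 95
Discriminant = (22)^2 - 4*95 = 104.0
Eigenvalues: lambda_1 = 5.901, lambda_2 = 16.099
The function is convex.

1


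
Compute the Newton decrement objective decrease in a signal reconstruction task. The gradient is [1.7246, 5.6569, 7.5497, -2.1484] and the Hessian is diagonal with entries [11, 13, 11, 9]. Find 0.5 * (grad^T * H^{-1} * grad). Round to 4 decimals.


Step 1: H is diagonal, so H^(-1) * g = [0.1568, 0.4351, 0.6863, -0.2387].
Step 2: g^T H^(-1) g = sum_i g_i^2 / H_ii
  = (1.7246)^2/11 + (5.6569)^2/13 + (7.5497)^2/11 + (-2.1484)^2/9
  = 0.2704 + 2.4616 + 5.1816 + 0.5128 = 8.4264
Step 3: Objective decrease = 0.5 * g^T H^(-1) g = 4.2132


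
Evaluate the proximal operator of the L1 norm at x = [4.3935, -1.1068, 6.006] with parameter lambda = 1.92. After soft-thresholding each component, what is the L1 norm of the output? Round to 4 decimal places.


Soft-thresholding with lambda = 1.92:
prox(4.3935) = sign(4.3935)*max(|4.3935| - 1.92, 0) = 2.4735
prox(-1.1068) = sign(-1.1068)*max(|-1.1068| - 1.92, 0) = 0.0
prox(6.006) = sign(6.006)*max(|6.006| - 1.92, 0) = 4.086
prox(x) = [2.4735, 0.0, 4.086]
||prox(x)||_1 = 2.4735 + 0.0 + 4.086 = 6.5595


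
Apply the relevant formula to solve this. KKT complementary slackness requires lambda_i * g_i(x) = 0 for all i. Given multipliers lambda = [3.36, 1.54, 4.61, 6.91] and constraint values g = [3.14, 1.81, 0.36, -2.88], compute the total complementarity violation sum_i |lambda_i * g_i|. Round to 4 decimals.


KKT complementary slackness check:
lambda_1 * g_1 = 3.36 * 3.14 = 10.5504
lambda_2 * g_2 = 1.54 * 1.81 = 2.7874
lambda_3 * g_3 = 4.61 * 0.36 = 1.6596
lambda_4 * g_4 = 6.91 * -2.88 = -19.9008
Total violation = 10.5504 + 2.7874 + 1.6596 + 19.9008 = 34.8982


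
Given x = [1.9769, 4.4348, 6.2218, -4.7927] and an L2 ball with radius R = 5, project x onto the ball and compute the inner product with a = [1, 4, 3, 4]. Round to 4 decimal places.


Step 1: Compute ||x|| (intermediates to 6 decimals).
||x|| = sqrt(1.9769^2 + 4.4348^2 + 6.2218^2 + (-4.7927)^2) = 9.233437
Step 2: Project.
Since ||x|| > R, scale = R/||x|| = 5/9.233437 = 0.54151, proj(x) = scale * x
proj(x) = [1.070511, 2.401489, 3.369167, -2.595295]
Step 3: Dot product.
a^T * proj(x) = 1*1.070511 + 4*2.401489 + 3*3.369167 + 4*(-2.595295) = 10.4028


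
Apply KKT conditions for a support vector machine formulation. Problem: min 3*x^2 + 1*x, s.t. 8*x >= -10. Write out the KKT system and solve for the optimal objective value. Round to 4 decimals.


Step 1: Try lambda = 0 (constraint inactive).
Stationarity: 2*3*x + 1 = 0
x* = -1/(2*3) = -1/6 = -0.1667 (rounded; the exact value -1/6 is used below)
Check constraint: 8*-0.1667 = -1.3336 >= -10 -- satisfied.
Step 2: Compute optimal value.
f(x*) = 3*(-1/6)^2 + 1*(-1/6) = -0.0833


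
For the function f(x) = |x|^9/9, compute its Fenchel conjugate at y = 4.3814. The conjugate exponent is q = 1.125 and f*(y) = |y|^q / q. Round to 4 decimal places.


The conjugate exponent q satisfies 1/p + 1/q = 1.
p = 9, so q = 9/(9 - 1) = 1.125
|y|^q = 4.3814^1.125 = 5.27
f*(4.3814) = 5.27 / 1.125 = 4.6845


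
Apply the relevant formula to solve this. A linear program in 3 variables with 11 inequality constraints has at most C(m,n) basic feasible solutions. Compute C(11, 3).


Each vertex corresponds to some choice of n active constraints out of m, so the number of vertices is at most C(m, n) = m! / (n!(m-n)!).
m = 11, n = 3
Numerator: 11 * 10 * 9
Denominator: 3! = 6
C(11, 3) = 165


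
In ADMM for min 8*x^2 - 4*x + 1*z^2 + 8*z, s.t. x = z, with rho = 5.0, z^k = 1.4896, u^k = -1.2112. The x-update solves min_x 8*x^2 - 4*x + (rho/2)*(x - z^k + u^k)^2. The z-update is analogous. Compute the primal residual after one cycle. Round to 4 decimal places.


ADMM iteration with rho = 5.0, z^k = 1.4896, u^k = -1.2112
Step 1: x-update.
Minimize 8*x^2 - 4*x + (5.0/2)*(x - 1.4896 - 1.2112)^2
FOC: (2*8 + 5.0)*x = 4 + 5.0*(1.4896 + 1.2112)
x^{k+1} = 0.8335
Step 2: z-update.
Minimize 1*z^2 + 8*z + (5.0/2)*(0.8335 - z - 1.2112)^2
FOC: (2*1 + 5.0)*z = -8 + 5.0*(0.8335 - 1.2112)
z^{k+1} = -1.4126
Step 3: u-update.
u^{k+1} = -1.2112 + 0.8335 + 1.4126 = 1.0349
Step 4: Primal residual = |0.8335 + 1.4126| = 2.2461


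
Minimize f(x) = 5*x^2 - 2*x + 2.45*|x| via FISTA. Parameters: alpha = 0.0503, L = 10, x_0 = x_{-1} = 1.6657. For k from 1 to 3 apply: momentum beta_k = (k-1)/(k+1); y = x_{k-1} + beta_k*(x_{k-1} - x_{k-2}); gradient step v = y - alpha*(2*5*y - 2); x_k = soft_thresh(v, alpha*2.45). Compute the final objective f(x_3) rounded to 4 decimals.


FISTA on f(x) = 5*x^2 - 2*x + 2.45*|x|
L = 10, alpha = 0.0503
Iteration 1: beta = 0.0, y = 1.6657 + 0.0*(1.6657 - 1.6657) = 1.6657
  grad(y) = 14.657, v = y - alpha*grad = 0.9285
  prox(v) = soft_thresh(0.9285, 0.1232) = 0.8052
Iteration 2: beta = 0.3333, y = 0.8052 + 0.3333*(0.8052 - 1.6657) = 0.5184
  grad(y) = 3.1839, v = y - alpha*grad = 0.3582
  prox(v) = soft_thresh(0.3582, 0.1232) = 0.235
Iteration 3: beta = 0.5, y = 0.235 + 0.5*(0.235 - 0.8052) = -0.0501
  grad(y) = -2.501, v = y - alpha*grad = 0.0757
  prox(v) = soft_thresh(0.0757, 0.1232) = 0.0
f(x_3) = 5*0.0^2 - 2*0.0 + 2.45*|0.0| = 0.0


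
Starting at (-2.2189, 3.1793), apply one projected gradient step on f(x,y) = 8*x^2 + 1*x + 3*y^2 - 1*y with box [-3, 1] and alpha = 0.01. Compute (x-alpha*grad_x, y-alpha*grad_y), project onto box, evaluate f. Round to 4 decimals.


Step 1: Compute gradient at (-2.2189, 3.1793).
grad_x = 2*8*-2.2189 + 1 = -34.5024
grad_y = 2*3*3.1793 - 1 = 18.0758
Step 2: Gradient step.
x_raw = -2.2189 - 0.01*-34.5024 = -1.8739
y_raw = 3.1793 - 0.01*18.0758 = 2.9985
Step 3: Project onto [-3, 1].
x_proj = clip(-1.8739) = -1.8739
y_proj = clip(2.9985) = 1.0
Step 4: Evaluate f.
f(-1.8739, 1.0) = 28.2174


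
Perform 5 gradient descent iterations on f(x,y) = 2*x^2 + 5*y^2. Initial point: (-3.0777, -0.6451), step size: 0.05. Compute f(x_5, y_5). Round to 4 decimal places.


Gradient descent on f(x,y) = 2*x^2 + 5*y^2.
Starting point: (-3.0777, -0.6451), alpha = 0.05
Step 1: grad_x = 2*2*-3.0777 = -12.3108, grad_y = 2*5*-0.6451 = -6.451
  x_1 = -3.0777 - 0.05*-12.3108 = -2.4622
  y_1 = -0.6451 - 0.05*-6.451 = -0.3226
Step 2: grad_x = 2*2*-2.4622 = -9.8486, grad_y = 2*5*-0.3226 = -3.2255
  x_2 = -2.4622 - 0.05*-9.8486 = -1.9697
  y_2 = -0.3226 - 0.05*-3.2255 = -0.1613
Step 3: grad_x = 2*2*-1.9697 = -7.8789, grad_y = 2*5*-0.1613 = -1.6128
  x_3 = -1.9697 - 0.05*-7.8789 = -1.5758
  y_3 = -0.1613 - 0.05*-1.6128 = -0.0806
Step 4: grad_x = 2*2*-1.5758 = -6.3031, grad_y = 2*5*-0.0806 = -0.8064
  x_4 = -1.5758 - 0.05*-6.3031 = -1.2606
  y_4 = -0.0806 - 0.05*-0.8064 = -0.0403
Step 5: grad_x = 2*2*-1.2606 = -5.0425, grad_y = 2*5*-0.0403 = -0.4032
  x_5 = -1.2606 - 0.05*-5.0425 = -1.0085
  y_5 = -0.0403 - 0.05*-0.4032 = -0.0202
f(-1.0085, -0.0202) = 2*(-1.0085)^2 + 5*(-0.0202)^2 = 2.0362


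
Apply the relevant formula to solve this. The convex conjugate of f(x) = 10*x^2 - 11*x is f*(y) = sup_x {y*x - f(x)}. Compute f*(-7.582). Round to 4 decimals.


f*(y) = sup_x {y*x - a*x^2 - b*x} = sup_x {(y-b)*x - a*x^2}
FOC: (y - b) - 2a*x = 0 => x* = (y - b)/(2a)
x* = (-7.582 + 11)/(2*10) = 0.1709
f*(-7.582) = (y-b)^2/(4a) = (-7.582 + 11)^2/(4*10)
= 11.6827/40 = 0.2921


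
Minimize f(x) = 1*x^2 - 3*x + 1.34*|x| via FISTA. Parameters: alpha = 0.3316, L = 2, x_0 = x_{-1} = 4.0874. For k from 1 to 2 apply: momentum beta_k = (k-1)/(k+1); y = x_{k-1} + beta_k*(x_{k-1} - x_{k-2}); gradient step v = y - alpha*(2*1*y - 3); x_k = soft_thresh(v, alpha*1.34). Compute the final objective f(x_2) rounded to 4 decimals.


FISTA on f(x) = 1*x^2 - 3*x + 1.34*|x|
L = 2, alpha = 0.3316
Iteration 1: beta = 0.0, y = 4.0874 + 0.0*(4.0874 - 4.0874) = 4.0874
  grad(y) = 5.1748, v = y - alpha*grad = 2.3714
  prox(v) = soft_thresh(2.3714, 0.4443) = 1.9271
Iteration 2: beta = 0.3333, y = 1.9271 + 0.3333*(1.9271 - 4.0874) = 1.207
  grad(y) = -0.586, v = y - alpha*grad = 1.4013
  prox(v) = soft_thresh(1.4013, 0.4443) = 0.957
f(x_2) = 1*0.957^2 - 3*0.957 + 1.34*|0.957| = -0.6728


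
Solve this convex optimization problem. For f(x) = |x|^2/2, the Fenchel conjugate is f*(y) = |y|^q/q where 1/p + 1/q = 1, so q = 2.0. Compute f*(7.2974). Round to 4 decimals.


The conjugate exponent q satisfies 1/p + 1/q = 1.
p = 2, so q = 2/(2 - 1) = 2.0
|y|^q = 7.2974^2.0 = 53.252
f*(7.2974) = 53.252 / 2.0 = 26.626


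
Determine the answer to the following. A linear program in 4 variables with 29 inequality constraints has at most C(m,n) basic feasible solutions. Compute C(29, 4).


Each vertex corresponds to some choice of n active constraints out of m, so the number of vertices is at most C(m, n) = m! / (n!(m-n)!).
m = 29, n = 4
Numerator: 29 * 28 * 27 * 26
Denominator: 4! = 24
C(29, 4) = 23751


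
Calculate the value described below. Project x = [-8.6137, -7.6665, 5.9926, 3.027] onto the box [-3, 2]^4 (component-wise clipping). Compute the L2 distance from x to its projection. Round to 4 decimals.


Project each component onto [-3, 2].
clip(-8.6137) = -3.0, clip(-7.6665) = -3.0, clip(5.9926) = 2.0, clip(3.027) = 2.0
Projection = [-3.0, -3.0, 2.0, 2.0]
Squared diffs: [31.5136, 21.7762, 15.9409, 1.0547]
Distance = sqrt(70.2854) = 8.3836


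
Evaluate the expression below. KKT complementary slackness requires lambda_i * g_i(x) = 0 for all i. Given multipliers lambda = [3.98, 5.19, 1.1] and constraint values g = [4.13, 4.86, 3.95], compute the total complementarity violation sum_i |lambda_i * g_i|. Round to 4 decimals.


KKT complementary slackness check:
lambda_1 * g_1 = 3.98 * 4.13 = 16.4374
lambda_2 * g_2 = 5.19 * 4.86 = 25.2234
lambda_3 * g_3 = 1.1 * 3.95 = 4.345
Total violation = 16.4374 + 25.2234 + 4.345 = 46.0058


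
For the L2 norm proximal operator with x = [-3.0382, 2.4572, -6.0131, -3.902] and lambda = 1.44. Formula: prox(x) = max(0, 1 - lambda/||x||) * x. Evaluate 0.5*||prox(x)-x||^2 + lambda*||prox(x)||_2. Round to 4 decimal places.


Step 1: Compute ||x||.
||x|| = 8.164
Step 2: Compute scaling factor.
scale = max(0, 1 - 1.44/8.164) = 0.8236
Step 3: prox(x) = [-2.5023, 2.0238, -4.9525, -3.2138]
||prox(x)|| = 6.724
Step 4: Proximal objective.
0.5*||prox-x||^2 = 1.0368
lambda*||prox|| = 9.6826
Total = 10.7194


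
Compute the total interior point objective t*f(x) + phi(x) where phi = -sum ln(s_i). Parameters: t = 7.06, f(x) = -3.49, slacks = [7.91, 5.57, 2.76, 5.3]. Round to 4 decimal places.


Step 1: Compute log-barrier.
ln values: [2.0681, 1.7174, 1.0152, 1.6677]
phi = -(2.0681 + 1.7174 + 1.0152 + 1.6677) = -6.4685
Step 2: Compute augmented objective.
t*f(x) = 7.06*-3.49 = -24.6394
Total = -24.6394 - 6.4685 = -31.1079


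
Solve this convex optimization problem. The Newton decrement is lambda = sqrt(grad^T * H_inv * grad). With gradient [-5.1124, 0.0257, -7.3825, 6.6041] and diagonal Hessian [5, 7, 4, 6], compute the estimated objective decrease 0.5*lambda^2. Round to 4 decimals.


Step 1: H is diagonal, so H^(-1) * g = [-1.0225, 0.0037, -1.8456, 1.1007].
Step 2: g^T H^(-1) g = sum_i g_i^2 / H_ii
  = (-5.1124)^2/5 + (0.0257)^2/7 + (-7.3825)^2/4 + (6.6041)^2/6
  = 5.2273 + 0.0001 + 13.6253 + 7.269 = 26.1218
Step 3: Objective decrease = 0.5 * g^T H^(-1) g = 13.0609


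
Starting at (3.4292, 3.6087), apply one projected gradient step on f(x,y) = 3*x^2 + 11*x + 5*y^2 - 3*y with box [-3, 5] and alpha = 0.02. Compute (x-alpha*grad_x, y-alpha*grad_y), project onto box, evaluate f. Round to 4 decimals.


Step 1: Compute gradient at (3.4292, 3.6087).
grad_x = 2*3*3.4292 + 11 = 31.5752
grad_y = 2*5*3.6087 - 3 = 33.087
Step 2: Gradient step.
x_raw = 3.4292 - 0.02*31.5752 = 2.7977
y_raw = 3.6087 - 0.02*33.087 = 2.947
Step 3: Project onto [-3, 5].
x_proj = clip(2.7977) = 2.7977
y_proj = clip(2.947) = 2.947
Step 4: Evaluate f.
f(2.7977, 2.947) = 88.838


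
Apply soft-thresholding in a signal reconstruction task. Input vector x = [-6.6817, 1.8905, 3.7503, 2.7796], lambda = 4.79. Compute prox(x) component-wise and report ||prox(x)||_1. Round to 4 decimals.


Soft-thresholding with lambda = 4.79:
prox(-6.6817) = sign(-6.6817)*max(|-6.6817| - 4.79, 0) = -1.8917
prox(1.8905) = sign(1.8905)*max(|1.8905| - 4.79, 0) = 0.0
prox(3.7503) = sign(3.7503)*max(|3.7503| - 4.79, 0) = 0.0
prox(2.7796) = sign(2.7796)*max(|2.7796| - 4.79, 0) = 0.0
prox(x) = [-1.8917, 0.0, 0.0, 0.0]
||prox(x)||_1 = 1.8917 + 0.0 + 0.0 + 0.0 = 1.8917


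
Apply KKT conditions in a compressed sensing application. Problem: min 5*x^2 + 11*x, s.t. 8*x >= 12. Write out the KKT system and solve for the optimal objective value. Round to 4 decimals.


Step 1: Try lambda = 0 (constraint inactive).
x_unc = -11/(2*5) = -1.1
Check: 8*-1.1 = -8.8 < 12 -- violated!
Step 2: Constraint must be active: 8*x = 12
x* = 12/8 = 1.5
lambda = (2*5*1.5 + 11)/8 = 3.25
Step 3: Compute optimal value.
f(x*) = 5*1.5^2 + 11*1.5 = 27.75


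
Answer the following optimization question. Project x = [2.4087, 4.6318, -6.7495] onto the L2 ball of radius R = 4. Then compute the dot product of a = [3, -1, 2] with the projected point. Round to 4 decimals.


Step 1: Compute ||x|| (intermediates to 6 decimals).
||x|| = sqrt(2.4087^2 + 4.6318^2 + (-6.7495)^2) = 8.532945
Step 2: Project.
Since ||x|| > R, scale = R/||x|| = 4/8.532945 = 0.468771, proj(x) = scale * x
proj(x) = [1.129129, 2.171254, -3.16397]
Step 3: Dot product.
a^T * proj(x) = 3*1.129129 - 1*2.171254 + 2*(-3.16397) = -5.1118


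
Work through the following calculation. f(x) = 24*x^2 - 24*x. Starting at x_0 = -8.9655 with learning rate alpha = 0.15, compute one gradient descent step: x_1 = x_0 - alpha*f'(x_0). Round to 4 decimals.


We compute the gradient at x_0 and apply the update.
f'(x) = 48*x - 24
f'(-8.9655) = 48*-8.9655 - 24 = -454.344
x_1 = -8.9655 - 0.15*-454.344 = 59.1861


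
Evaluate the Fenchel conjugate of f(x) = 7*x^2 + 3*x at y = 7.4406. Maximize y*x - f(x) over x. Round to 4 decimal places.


f*(y) = sup_x {y*x - a*x^2 - b*x} = sup_x {(y-b)*x - a*x^2}
FOC: (y - b) - 2a*x = 0 => x* = (y - b)/(2a)
x* = (7.4406 - 3)/(2*7) = 0.3172
f*(7.4406) = (y-b)^2/(4a) = (7.4406 - 3)^2/(4*7)
= 19.7189/28 = 0.7042


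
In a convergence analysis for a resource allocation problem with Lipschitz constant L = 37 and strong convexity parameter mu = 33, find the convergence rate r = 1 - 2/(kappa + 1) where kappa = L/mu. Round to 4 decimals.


Step 1: Compute the condition number.
kappa = L/mu = 37/33 = 1.1212
Step 2: Compute the convergence rate.
r = 1 - 2/(kappa + 1) = 1 - 2*mu/(L + mu) = (L - mu)/(L + mu) = 4/70 = 0.0571


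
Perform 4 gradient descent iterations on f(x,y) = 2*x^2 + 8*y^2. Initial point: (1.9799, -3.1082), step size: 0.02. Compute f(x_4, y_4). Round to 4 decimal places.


Gradient descent on f(x,y) = 2*x^2 + 8*y^2.
Starting point: (1.9799, -3.1082), alpha = 0.02
Step 1: grad_x = 2*2*1.9799 = 7.9196, grad_y = 2*8*-3.1082 = -49.7312
  x_1 = 1.9799 - 0.02*7.9196 = 1.8215
  y_1 = -3.1082 - 0.02*-49.7312 = -2.1136
Step 2: grad_x = 2*2*1.8215 = 7.286, grad_y = 2*8*-2.1136 = -33.8172
  x_2 = 1.8215 - 0.02*7.286 = 1.6758
  y_2 = -2.1136 - 0.02*-33.8172 = -1.4372
Step 3: grad_x = 2*2*1.6758 = 6.7031, grad_y = 2*8*-1.4372 = -22.9957
  x_3 = 1.6758 - 0.02*6.7031 = 1.5417
  y_3 = -1.4372 - 0.02*-22.9957 = -0.9773
Step 4: grad_x = 2*2*1.5417 = 6.1669, grad_y = 2*8*-0.9773 = -15.6371
  x_4 = 1.5417 - 0.02*6.1669 = 1.4184
  y_4 = -0.9773 - 0.02*-15.6371 = -0.6646
f(1.4184, -0.6646) = 2*1.4184^2 + 8*(-0.6646)^2 = 7.5569


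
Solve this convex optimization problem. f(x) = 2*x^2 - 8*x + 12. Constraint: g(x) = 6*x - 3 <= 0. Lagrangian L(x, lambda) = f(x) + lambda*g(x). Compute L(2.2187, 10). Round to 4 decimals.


Step 1: Evaluate f(x).
f(2.2187) = 2*2.2187^2 - 8*2.2187 + 12 = 4.0957
Step 2: Evaluate g(x).
g(2.2187) = 6*2.2187 - 3 = 10.3122
Step 3: Compute Lagrangian.
L = 4.0957 + 10*10.3122 = 107.2177


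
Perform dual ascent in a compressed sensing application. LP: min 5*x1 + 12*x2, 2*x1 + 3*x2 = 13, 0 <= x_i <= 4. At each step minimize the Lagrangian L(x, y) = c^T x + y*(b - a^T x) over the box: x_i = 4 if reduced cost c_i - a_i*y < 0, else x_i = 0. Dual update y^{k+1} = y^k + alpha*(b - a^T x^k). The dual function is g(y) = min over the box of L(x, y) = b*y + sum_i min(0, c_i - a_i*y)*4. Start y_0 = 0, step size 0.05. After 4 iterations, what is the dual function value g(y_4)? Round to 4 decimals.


Dual ascent for LP: min 5*x1 + 12*x2, 2*x1 + 3*x2 = 13, 0 <= x_i <= 4
Step 1: y^k = 0.0, reduced costs: (5.0, 12.0)
  x^k = (0.0, 0.0), subgradient = b - a^T x = 13.0
  y^{k+1} = 0.0 + 0.05*13.0 = 0.65
Step 2: y^k = 0.65, reduced costs: (3.7, 10.05)
  x^k = (0.0, 0.0), subgradient = b - a^T x = 13.0
  y^{k+1} = 0.65 + 0.05*13.0 = 1.3
Step 3: y^k = 1.3, reduced costs: (2.4, 8.1)
  x^k = (0.0, 0.0), subgradient = b - a^T x = 13.0
  y^{k+1} = 1.3 + 0.05*13.0 = 1.95
Step 4: y^k = 1.95, reduced costs: (1.1, 6.15)
  x^k = (0.0, 0.0), subgradient = b - a^T x = 13.0
  y^{k+1} = 1.95 + 0.05*13.0 = 2.6
Dual objective at y_4 = 2.6: reduced costs (-0.2, 4.2), box minimizer x = (4.0, 0.0)
g(y_4) = b*y + (c1 - a1*y)*x1 + (c2 - a2*y)*x2 = 13*2.6 + (-0.2)*4.0 + 4.2*0.0 = 33.8 - 0.8 + 0.0 = 33.0


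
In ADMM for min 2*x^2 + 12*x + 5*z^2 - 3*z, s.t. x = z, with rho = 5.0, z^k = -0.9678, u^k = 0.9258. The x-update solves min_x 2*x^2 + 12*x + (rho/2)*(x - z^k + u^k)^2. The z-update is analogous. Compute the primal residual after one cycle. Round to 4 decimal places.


ADMM iteration with rho = 5.0, z^k = -0.9678, u^k = 0.9258
Step 1: x-update.
Minimize 2*x^2 + 12*x + (5.0/2)*(x + 0.9678 + 0.9258)^2
FOC: (2*2 + 5.0)*x = -12 + 5.0*(-0.9678 - 0.9258)
x^{k+1} = -2.3853
Step 2: z-update.
Minimize 5*z^2 - 3*z + (5.0/2)*(-2.3853 - z + 0.9258)^2
FOC: (2*5 + 5.0)*z = 3 + 5.0*(-2.3853 + 0.9258)
z^{k+1} = -0.2865
Step 3: u-update.
u^{k+1} = 0.9258 - 2.3853 + 0.2865 = -1.173
Step 4: Primal residual = |-2.3853 + 0.2865| = 2.0988


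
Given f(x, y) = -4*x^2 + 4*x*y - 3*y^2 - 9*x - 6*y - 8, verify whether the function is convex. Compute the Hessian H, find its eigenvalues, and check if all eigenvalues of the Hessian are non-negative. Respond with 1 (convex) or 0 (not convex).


The Hessian of f(x,y) = -4*x^2 + 4*x*y - 3*y^2 - 9*x - 6*y - 8 is:
H = [[-8, 4], [4, -6]]
Trace = -8 - 6 = -14
Determinant = -8*-6 - (4)^2 = 32
Discriminant = (-14)^2 - 4*32 = 68.0
Eigenvalues: lambda_1 = -11.1231, lambda_2 = -2.8769
The function is not convex.

0


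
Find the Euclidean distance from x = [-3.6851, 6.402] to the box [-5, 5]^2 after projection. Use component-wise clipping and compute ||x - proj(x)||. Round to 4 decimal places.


Project each component onto [-5, 5].
clip(-3.6851) = -3.6851, clip(6.402) = 5.0
Projection = [-3.6851, 5.0]
Squared diffs: [0.0, 1.9656]
Distance = sqrt(1.9656) = 1.402


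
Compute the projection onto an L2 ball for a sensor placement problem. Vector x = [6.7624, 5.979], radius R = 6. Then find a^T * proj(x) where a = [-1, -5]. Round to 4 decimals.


Step 1: Compute ||x|| (intermediates to 6 decimals).
||x|| = sqrt(6.7624^2 + 5.979^2) = 9.026544
Step 2: Project.
Since ||x|| > R, scale = R/||x|| = 6/9.026544 = 0.664706, proj(x) = scale * x
proj(x) = [4.495008, 3.974277]
Step 3: Dot product.
a^T * proj(x) = -1*4.495008 - 5*3.974277 = -24.3664


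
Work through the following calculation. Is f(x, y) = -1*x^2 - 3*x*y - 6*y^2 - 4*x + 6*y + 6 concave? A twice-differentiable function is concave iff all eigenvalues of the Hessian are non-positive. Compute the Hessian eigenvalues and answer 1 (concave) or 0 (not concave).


The Hessian of f(x,y) = -1*x^2 - 3*x*y - 6*y^2 - 4*x + 6*y + 6 is:
H = [[-2, -3], [-3, -12]]
Trace = -2 - 12 = -14
Determinant = -2*-12 - (-3)^2 = 15
Discriminant = (-14)^2 - 4*15 = 136.0
Eigenvalues: lambda_1 = -12.831, lambda_2 = -1.169
The function is concave.

1


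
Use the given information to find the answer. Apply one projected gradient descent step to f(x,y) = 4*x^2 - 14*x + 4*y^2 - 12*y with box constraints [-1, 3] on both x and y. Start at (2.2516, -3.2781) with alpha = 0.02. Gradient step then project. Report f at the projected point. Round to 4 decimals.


Step 1: Compute gradient at (2.2516, -3.2781).
grad_x = 2*4*2.2516 - 14 = 4.0128
grad_y = 2*4*-3.2781 - 12 = -38.2248
Step 2: Gradient step.
x_raw = 2.2516 - 0.02*4.0128 = 2.1713
y_raw = -3.2781 - 0.02*-38.2248 = -2.5136
Step 3: Project onto [-1, 3].
x_proj = clip(2.1713) = 2.1713
y_proj = clip(-2.5136) = -1.0
Step 4: Evaluate f.
f(2.1713, -1.0) = 4.4601


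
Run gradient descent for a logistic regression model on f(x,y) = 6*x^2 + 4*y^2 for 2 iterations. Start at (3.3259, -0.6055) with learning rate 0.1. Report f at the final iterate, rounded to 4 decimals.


Gradient descent on f(x,y) = 6*x^2 + 4*y^2.
Starting point: (3.3259, -0.6055), alpha = 0.1
Step 1: grad_x = 2*6*3.3259 = 39.9108, grad_y = 2*4*-0.6055 = -4.844
  x_1 = 3.3259 - 0.1*39.9108 = -0.6652
  y_1 = -0.6055 - 0.1*-4.844 = -0.1211
Step 2: grad_x = 2*6*-0.6652 = -7.9822, grad_y = 2*4*-0.1211 = -0.9688
  x_2 = -0.6652 - 0.1*-7.9822 = 0.133
  y_2 = -0.1211 - 0.1*-0.9688 = -0.0242
f(0.133, -0.0242) = 6*0.133^2 + 4*(-0.0242)^2 = 0.1085


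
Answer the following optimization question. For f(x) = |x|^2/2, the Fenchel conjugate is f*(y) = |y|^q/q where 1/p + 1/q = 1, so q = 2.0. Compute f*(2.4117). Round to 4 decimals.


The conjugate exponent q satisfies 1/p + 1/q = 1.
p = 2, so q = 2/(2 - 1) = 2.0
|y|^q = 2.4117^2.0 = 5.8163
f*(2.4117) = 5.8163 / 2.0 = 2.9081


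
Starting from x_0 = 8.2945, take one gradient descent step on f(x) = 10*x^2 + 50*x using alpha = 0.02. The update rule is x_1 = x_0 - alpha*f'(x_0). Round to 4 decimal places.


We compute the gradient at x_0 and apply the update.
f'(x) = 20*x + 50
f'(8.2945) = 20*8.2945 + 50 = 215.89
x_1 = 8.2945 - 0.02*215.89 = 3.9767


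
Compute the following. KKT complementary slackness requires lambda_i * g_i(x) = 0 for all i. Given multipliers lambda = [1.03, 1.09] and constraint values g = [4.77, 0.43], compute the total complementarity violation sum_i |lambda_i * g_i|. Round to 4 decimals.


KKT complementary slackness check:
lambda_1 * g_1 = 1.03 * 4.77 = 4.9131
lambda_2 * g_2 = 1.09 * 0.43 = 0.4687
Total violation = 4.9131 + 0.4687 = 5.3818


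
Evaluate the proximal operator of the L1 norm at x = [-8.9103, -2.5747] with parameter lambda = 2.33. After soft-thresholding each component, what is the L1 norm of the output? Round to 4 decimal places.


Soft-thresholding with lambda = 2.33:
prox(-8.9103) = sign(-8.9103)*max(|-8.9103| - 2.33, 0) = -6.5803
prox(-2.5747) = sign(-2.5747)*max(|-2.5747| - 2.33, 0) = -0.2447
prox(x) = [-6.5803, -0.2447]
||prox(x)||_1 = 6.5803 + 0.2447 = 6.825


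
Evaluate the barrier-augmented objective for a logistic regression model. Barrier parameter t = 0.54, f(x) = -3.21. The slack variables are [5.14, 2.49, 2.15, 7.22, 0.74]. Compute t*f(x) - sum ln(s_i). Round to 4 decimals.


Step 1: Compute log-barrier.
ln values: [1.6371, 0.9123, 0.7655, 1.9769, -0.3011]
phi = -(1.6371 + 0.9123 + 0.7655 + 1.9769 - 0.3011) = -4.9906
Step 2: Compute augmented objective.
t*f(x) = 0.54*-3.21 = -1.7334
Total = -1.7334 - 4.9906 = -6.724


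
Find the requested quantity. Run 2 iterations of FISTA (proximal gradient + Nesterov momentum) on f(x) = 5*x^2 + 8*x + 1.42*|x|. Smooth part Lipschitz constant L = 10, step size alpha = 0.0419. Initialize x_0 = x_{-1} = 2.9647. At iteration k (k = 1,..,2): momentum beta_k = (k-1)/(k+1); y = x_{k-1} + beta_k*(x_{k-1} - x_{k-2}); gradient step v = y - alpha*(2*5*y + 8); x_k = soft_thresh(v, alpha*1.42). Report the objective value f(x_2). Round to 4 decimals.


FISTA on f(x) = 5*x^2 + 8*x + 1.42*|x|
L = 10, alpha = 0.0419
Iteration 1: beta = 0.0, y = 2.9647 + 0.0*(2.9647 - 2.9647) = 2.9647
  grad(y) = 37.647, v = y - alpha*grad = 1.3873
  prox(v) = soft_thresh(1.3873, 0.0595) = 1.3278
Iteration 2: beta = 0.3333, y = 1.3278 + 0.3333*(1.3278 - 2.9647) = 0.7822
  grad(y) = 15.8216, v = y - alpha*grad = 0.1192
  prox(v) = soft_thresh(0.1192, 0.0595) = 0.0597
f(x_2) = 5*0.0597^2 + 8*0.0597 + 1.42*|0.0597| = 0.5805


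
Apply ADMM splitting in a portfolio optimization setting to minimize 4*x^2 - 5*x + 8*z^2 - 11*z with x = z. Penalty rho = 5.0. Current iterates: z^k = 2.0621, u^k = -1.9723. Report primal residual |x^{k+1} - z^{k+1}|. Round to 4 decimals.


ADMM iteration with rho = 5.0, z^k = 2.0621, u^k = -1.9723
Step 1: x-update.
Minimize 4*x^2 - 5*x + (5.0/2)*(x - 2.0621 - 1.9723)^2
FOC: (2*4 + 5.0)*x = 5 + 5.0*(2.0621 + 1.9723)
x^{k+1} = 1.9363
Step 2: z-update.
Minimize 8*z^2 - 11*z + (5.0/2)*(1.9363 - z - 1.9723)^2
FOC: (2*8 + 5.0)*z = 11 + 5.0*(1.9363 - 1.9723)
z^{k+1} = 0.5152
Step 3: u-update.
u^{k+1} = -1.9723 + 1.9363 - 0.5152 = -0.5512
Step 4: Primal residual = |1.9363 - 0.5152| = 1.4211


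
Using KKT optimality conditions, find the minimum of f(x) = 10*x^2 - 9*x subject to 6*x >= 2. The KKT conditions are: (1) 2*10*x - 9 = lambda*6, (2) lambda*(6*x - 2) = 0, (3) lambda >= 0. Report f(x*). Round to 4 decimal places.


Step 1: Try lambda = 0 (constraint inactive).
Stationarity: 2*10*x - 9 = 0
x* = 9/(2*10) = 0.45
Check constraint: 6*0.45 = 2.7 >= 2 -- satisfied.
Step 2: Compute optimal value.
f(x*) = 10*0.45^2 - 9*0.45 = -2.025


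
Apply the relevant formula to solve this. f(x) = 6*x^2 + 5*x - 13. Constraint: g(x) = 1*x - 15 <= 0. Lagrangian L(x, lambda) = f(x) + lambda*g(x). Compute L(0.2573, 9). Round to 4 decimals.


Step 1: Evaluate f(x).
f(0.2573) = 6*0.2573^2 + 5*0.2573 - 13 = -11.3163
Step 2: Evaluate g(x).
g(0.2573) = 1*0.2573 - 15 = -14.7427
Step 3: Compute Lagrangian.
L = -11.3163 + 9*-14.7427 = -144.0006


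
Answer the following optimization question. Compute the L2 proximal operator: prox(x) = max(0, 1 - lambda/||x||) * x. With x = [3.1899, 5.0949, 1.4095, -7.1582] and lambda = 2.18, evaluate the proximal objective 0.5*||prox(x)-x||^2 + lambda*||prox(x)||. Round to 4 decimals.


Step 1: Compute ||x||.
||x|| = 9.453
Step 2: Compute scaling factor.
scale = max(0, 1 - 2.18/9.453) = 0.7694
Step 3: prox(x) = [2.4543, 3.9199, 1.0845, -5.5074]
||prox(x)|| = 7.273
Step 4: Proximal objective.
0.5*||prox-x||^2 = 2.3762
lambda*||prox|| = 15.8551
Total = 18.2314


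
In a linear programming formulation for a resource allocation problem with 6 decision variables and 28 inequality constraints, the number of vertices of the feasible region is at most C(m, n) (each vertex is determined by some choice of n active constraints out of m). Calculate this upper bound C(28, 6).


Each vertex corresponds to some choice of n active constraints out of m, so the number of vertices is at most C(m, n) = m! / (n!(m-n)!).
m = 28, n = 6
Numerator: 28 * 27 * 26 * 25 * 24 * 23
Denominator: 6! = 720
C(28, 6) = 376740


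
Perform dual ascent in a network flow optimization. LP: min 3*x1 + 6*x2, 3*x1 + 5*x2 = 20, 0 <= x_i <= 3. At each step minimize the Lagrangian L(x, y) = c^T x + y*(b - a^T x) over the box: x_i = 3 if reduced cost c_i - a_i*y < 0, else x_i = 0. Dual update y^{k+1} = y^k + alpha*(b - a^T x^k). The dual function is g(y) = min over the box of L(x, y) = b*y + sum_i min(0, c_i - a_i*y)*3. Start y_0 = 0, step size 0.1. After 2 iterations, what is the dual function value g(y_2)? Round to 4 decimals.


Dual ascent for LP: min 3*x1 + 6*x2, 3*x1 + 5*x2 = 20, 0 <= x_i <= 3
Step 1: y^k = 0.0, reduced costs: (3.0, 6.0)
  x^k = (0.0, 0.0), subgradient = b - a^T x = 20.0
  y^{k+1} = 0.0 + 0.1*20.0 = 2.0
Step 2: y^k = 2.0, reduced costs: (-3.0, -4.0)
  x^k = (3.0, 3.0), subgradient = b - a^T x = -4.0
  y^{k+1} = 2.0 + 0.1*-4.0 = 1.6
Dual objective at y_2 = 1.6: reduced costs (-1.8, -2.0), box minimizer x = (3.0, 3.0)
g(y_2) = b*y + (c1 - a1*y)*x1 + (c2 - a2*y)*x2 = 20*1.6 + (-1.8)*3.0 + (-2.0)*3.0 = 32.0 - 5.4 - 6.0 = 20.6
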